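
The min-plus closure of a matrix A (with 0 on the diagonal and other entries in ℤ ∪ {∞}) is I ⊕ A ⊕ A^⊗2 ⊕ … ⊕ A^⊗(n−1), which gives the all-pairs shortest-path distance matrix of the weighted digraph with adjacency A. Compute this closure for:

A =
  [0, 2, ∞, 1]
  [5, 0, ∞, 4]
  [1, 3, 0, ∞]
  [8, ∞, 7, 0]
Closure =
  [0, 2, 8, 1]
  [5, 0, 11, 4]
  [1, 3, 0, 2]
  [8, 10, 7, 0]

This is the Floyd-Warshall all-pairs shortest-path computation. For each intermediate vertex k = 0, 1, …, 3, update dist[i][j] ← min(dist[i][j], dist[i][k] + dist[k][j]). The final matrix gives, for each (i, j), the minimum total weight of any directed path from i to j (possibly empty when i = j).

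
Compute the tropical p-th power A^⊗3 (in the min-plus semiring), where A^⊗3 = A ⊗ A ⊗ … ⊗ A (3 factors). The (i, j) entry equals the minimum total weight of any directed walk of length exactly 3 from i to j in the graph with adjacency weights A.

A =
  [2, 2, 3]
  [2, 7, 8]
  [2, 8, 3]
A^⊗3 =
  [6, 6, 7]
  [6, 6, 7]
  [6, 6, 7]

Each entry (A^⊗3)_ij equals the minimum over all length-3 walks i = v_0 → v_1 → … → v_3 = j of Σ_t A[v_t][v_{t+1}]. For example, for (i, j) = (0, 2) we minimise over 9 possible intermediate vertex sequences; the minimum is 7, attained along the walk 0 → 0 → 0 → 2.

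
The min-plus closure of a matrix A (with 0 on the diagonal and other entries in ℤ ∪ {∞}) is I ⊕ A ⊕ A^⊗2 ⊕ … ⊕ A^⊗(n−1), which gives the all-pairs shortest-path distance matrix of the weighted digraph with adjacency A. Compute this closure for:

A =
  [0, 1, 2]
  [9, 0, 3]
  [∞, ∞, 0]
Closure =
  [0, 1, 2]
  [9, 0, 3]
  [∞, ∞, 0]

This is the Floyd-Warshall all-pairs shortest-path computation. For each intermediate vertex k = 0, 1, …, 2, update dist[i][j] ← min(dist[i][j], dist[i][k] + dist[k][j]). The final matrix gives, for each (i, j), the minimum total weight of any directed path from i to j (possibly empty when i = j).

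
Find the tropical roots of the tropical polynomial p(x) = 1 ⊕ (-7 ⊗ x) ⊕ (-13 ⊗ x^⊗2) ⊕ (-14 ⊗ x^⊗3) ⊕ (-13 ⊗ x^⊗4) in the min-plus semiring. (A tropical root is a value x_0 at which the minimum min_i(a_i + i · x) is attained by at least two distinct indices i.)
Roots: {-1, 1, 6, 8}

Each tropical root is a break point of the lower envelope of the lines y = a_i + i · x (there are 5 lines, with slopes 0, 1, ..., 4). Only the lines that attain the minimum somewhere contribute to roots; other lines are dominated. Here the surviving (envelope) indices are i = 4, i = 3, i = 2, i = 1, i = 0.
Intersections between consecutive envelope lines give the roots: for adjacent envelope indices i < j the intersection is x = (a_i − a_j) / (j − i). Reading off the sorted break points: {-1, 1, 6, 8}.
Verification: at each break x_0, at least two indices attain the minimum of min_i(a_i + i · x_0).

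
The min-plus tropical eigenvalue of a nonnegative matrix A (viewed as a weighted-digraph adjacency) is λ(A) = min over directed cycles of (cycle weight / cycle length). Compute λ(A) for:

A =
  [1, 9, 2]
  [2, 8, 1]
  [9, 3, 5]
λ(A) = 1

Enumerate directed cycles and compute their means (weight / length). Sample:
  cycle 0 → 0: weight = 1, length = 1, mean = 1/1 ≈ 1.000
  cycle 1 → 1: weight = 8, length = 1, mean = 8/1 ≈ 8.000
  cycle 2 → 2: weight = 5, length = 1, mean = 5/1 ≈ 5.000
  cycle 0 → 1 → 0: weight = 11, length = 2, mean = 11/2 ≈ 5.500
  cycle 0 → 2 → 0: weight = 11, length = 2, mean = 11/2 ≈ 5.500
  cycle 1 → 0 → 1: weight = 11, length = 2, mean = 11/2 ≈ 5.500
Minimum mean = 1.000, attained e.g. along the cycle 0 → 0 with weight 1 and length 1. So λ(A) = 1/1 = 1.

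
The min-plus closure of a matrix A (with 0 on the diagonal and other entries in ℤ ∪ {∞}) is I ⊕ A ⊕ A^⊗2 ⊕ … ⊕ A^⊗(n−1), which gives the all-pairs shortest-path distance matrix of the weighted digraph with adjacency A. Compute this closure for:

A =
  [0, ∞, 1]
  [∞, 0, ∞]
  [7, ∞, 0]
Closure =
  [0, ∞, 1]
  [∞, 0, ∞]
  [7, ∞, 0]

This is the Floyd-Warshall all-pairs shortest-path computation. For each intermediate vertex k = 0, 1, …, 2, update dist[i][j] ← min(dist[i][j], dist[i][k] + dist[k][j]). The final matrix gives, for each (i, j), the minimum total weight of any directed path from i to j (possibly empty when i = j).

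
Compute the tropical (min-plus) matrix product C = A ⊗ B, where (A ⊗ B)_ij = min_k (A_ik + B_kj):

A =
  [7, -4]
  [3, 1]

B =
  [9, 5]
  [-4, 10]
A ⊗ B =
  [-8, 6]
  [-3, 8]

Apply the min-plus product entry-by-entry:
  C[0][0] = min over k of (A[0][0] + B[0][0] = 7 + 9 = 16, A[0][1] + B[1][0] = -4 + -4 = -8) = -8 (attained at k = 1)
  C[0][1] = min over k of (A[0][0] + B[0][1] = 7 + 5 = 12, A[0][1] + B[1][1] = -4 + 10 = 6) = 6 (attained at k = 1)
  C[1][0] = min over k of (A[1][0] + B[0][0] = 3 + 9 = 12, A[1][1] + B[1][0] = 1 + -4 = -3) = -3 (attained at k = 1)
  C[1][1] = min over k of (A[1][0] + B[0][1] = 3 + 5 = 8, A[1][1] + B[1][1] = 1 + 10 = 11) = 8 (attained at k = 0)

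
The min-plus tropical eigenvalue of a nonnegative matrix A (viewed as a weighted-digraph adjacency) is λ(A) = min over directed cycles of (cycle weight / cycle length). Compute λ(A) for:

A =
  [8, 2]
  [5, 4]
λ(A) = 7/2

Enumerate directed cycles and compute their means (weight / length). Sample:
  cycle 0 → 0: weight = 8, length = 1, mean = 8/1 ≈ 8.000
  cycle 1 → 1: weight = 4, length = 1, mean = 4/1 ≈ 4.000
  cycle 0 → 1 → 0: weight = 7, length = 2, mean = 7/2 ≈ 3.500
  cycle 1 → 0 → 1: weight = 7, length = 2, mean = 7/2 ≈ 3.500
Minimum mean = 3.500, attained e.g. along the cycle 0 → 1 → 0 with weight 7 and length 2. So λ(A) = 7/2 = 7/2.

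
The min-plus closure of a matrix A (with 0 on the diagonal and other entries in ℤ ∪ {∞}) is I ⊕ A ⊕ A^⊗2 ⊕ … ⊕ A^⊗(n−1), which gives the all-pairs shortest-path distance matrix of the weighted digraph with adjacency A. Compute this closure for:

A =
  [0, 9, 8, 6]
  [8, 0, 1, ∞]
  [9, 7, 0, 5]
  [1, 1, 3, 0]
Closure =
  [0, 7, 8, 6]
  [7, 0, 1, 6]
  [6, 6, 0, 5]
  [1, 1, 2, 0]

This is the Floyd-Warshall all-pairs shortest-path computation. For each intermediate vertex k = 0, 1, …, 3, update dist[i][j] ← min(dist[i][j], dist[i][k] + dist[k][j]). The final matrix gives, for each (i, j), the minimum total weight of any directed path from i to j (possibly empty when i = j).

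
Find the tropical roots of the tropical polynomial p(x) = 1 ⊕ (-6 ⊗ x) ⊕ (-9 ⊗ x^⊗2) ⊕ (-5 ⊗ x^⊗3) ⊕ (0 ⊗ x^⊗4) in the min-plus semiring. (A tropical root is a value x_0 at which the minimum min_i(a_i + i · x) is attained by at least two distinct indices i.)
Roots: {-5, -4, 3, 7}

Each tropical root is a break point of the lower envelope of the lines y = a_i + i · x (there are 5 lines, with slopes 0, 1, ..., 4). Only the lines that attain the minimum somewhere contribute to roots; other lines are dominated. Here the surviving (envelope) indices are i = 4, i = 3, i = 2, i = 1, i = 0.
Intersections between consecutive envelope lines give the roots: for adjacent envelope indices i < j the intersection is x = (a_i − a_j) / (j − i). Reading off the sorted break points: {-5, -4, 3, 7}.
Verification: at each break x_0, at least two indices attain the minimum of min_i(a_i + i · x_0).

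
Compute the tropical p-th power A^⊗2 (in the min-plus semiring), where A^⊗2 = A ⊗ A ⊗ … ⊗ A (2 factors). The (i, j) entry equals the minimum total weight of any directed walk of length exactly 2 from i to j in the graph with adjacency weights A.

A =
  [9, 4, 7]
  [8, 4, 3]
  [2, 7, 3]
A^⊗2 =
  [9, 8, 7]
  [5, 8, 6]
  [5, 6, 6]

Each entry (A^⊗2)_ij equals the minimum over all length-2 walks i = v_0 → v_1 → … → v_2 = j of Σ_t A[v_t][v_{t+1}]. For example, for (i, j) = (0, 2) we minimise over 3 possible intermediate vertex sequences; the minimum is 7, attained along the walk 0 → 1 → 2.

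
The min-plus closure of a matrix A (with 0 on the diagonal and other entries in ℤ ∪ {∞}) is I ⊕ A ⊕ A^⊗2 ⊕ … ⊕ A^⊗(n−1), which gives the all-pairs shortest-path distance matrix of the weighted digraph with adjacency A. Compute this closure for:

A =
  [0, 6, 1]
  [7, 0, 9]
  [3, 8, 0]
Closure =
  [0, 6, 1]
  [7, 0, 8]
  [3, 8, 0]

This is the Floyd-Warshall all-pairs shortest-path computation. For each intermediate vertex k = 0, 1, …, 2, update dist[i][j] ← min(dist[i][j], dist[i][k] + dist[k][j]). The final matrix gives, for each (i, j), the minimum total weight of any directed path from i to j (possibly empty when i = j).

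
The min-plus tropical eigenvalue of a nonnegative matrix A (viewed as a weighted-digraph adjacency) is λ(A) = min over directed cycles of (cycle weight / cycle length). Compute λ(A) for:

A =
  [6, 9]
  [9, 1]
λ(A) = 1

Enumerate directed cycles and compute their means (weight / length). Sample:
  cycle 0 → 0: weight = 6, length = 1, mean = 6/1 ≈ 6.000
  cycle 1 → 1: weight = 1, length = 1, mean = 1/1 ≈ 1.000
  cycle 0 → 1 → 0: weight = 18, length = 2, mean = 18/2 ≈ 9.000
  cycle 1 → 0 → 1: weight = 18, length = 2, mean = 18/2 ≈ 9.000
Minimum mean = 1.000, attained e.g. along the cycle 1 → 1 with weight 1 and length 1. So λ(A) = 1/1 = 1.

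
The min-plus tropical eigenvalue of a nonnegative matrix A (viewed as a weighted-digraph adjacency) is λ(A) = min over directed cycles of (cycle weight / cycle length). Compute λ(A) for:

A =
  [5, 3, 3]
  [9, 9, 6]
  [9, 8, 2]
λ(A) = 2

Enumerate directed cycles and compute their means (weight / length). Sample:
  cycle 0 → 0: weight = 5, length = 1, mean = 5/1 ≈ 5.000
  cycle 1 → 1: weight = 9, length = 1, mean = 9/1 ≈ 9.000
  cycle 2 → 2: weight = 2, length = 1, mean = 2/1 ≈ 2.000
  cycle 0 → 1 → 0: weight = 12, length = 2, mean = 12/2 ≈ 6.000
  cycle 0 → 2 → 0: weight = 12, length = 2, mean = 12/2 ≈ 6.000
  cycle 1 → 0 → 1: weight = 12, length = 2, mean = 12/2 ≈ 6.000
Minimum mean = 2.000, attained e.g. along the cycle 2 → 2 with weight 2 and length 1. So λ(A) = 2/1 = 2.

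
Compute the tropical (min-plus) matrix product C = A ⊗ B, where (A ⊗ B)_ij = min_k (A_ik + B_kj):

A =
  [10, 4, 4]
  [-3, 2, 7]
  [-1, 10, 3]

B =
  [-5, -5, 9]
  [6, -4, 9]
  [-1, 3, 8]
A ⊗ B =
  [3, 0, 12]
  [-8, -8, 6]
  [-6, -6, 8]

Apply the min-plus product entry-by-entry:
  C[0][0] = min over k of (A[0][0] + B[0][0] = 10 + -5 = 5, A[0][1] + B[1][0] = 4 + 6 = 10, A[0][2] + B[2][0] = 4 + -1 = 3) = 3 (attained at k = 2)
  C[0][1] = min over k of (A[0][0] + B[0][1] = 10 + -5 = 5, A[0][1] + B[1][1] = 4 + -4 = 0, A[0][2] + B[2][1] = 4 + 3 = 7) = 0 (attained at k = 1)
  C[0][2] = min over k of (A[0][0] + B[0][2] = 10 + 9 = 19, A[0][1] + B[1][2] = 4 + 9 = 13, A[0][2] + B[2][2] = 4 + 8 = 12) = 12 (attained at k = 2)
  C[1][0] = min over k of (A[1][0] + B[0][0] = -3 + -5 = -8, A[1][1] + B[1][0] = 2 + 6 = 8, A[1][2] + B[2][0] = 7 + -1 = 6) = -8 (attained at k = 0)
  C[1][1] = min over k of (A[1][0] + B[0][1] = -3 + -5 = -8, A[1][1] + B[1][1] = 2 + -4 = -2, A[1][2] + B[2][1] = 7 + 3 = 10) = -8 (attained at k = 0)
  C[1][2] = min over k of (A[1][0] + B[0][2] = -3 + 9 = 6, A[1][1] + B[1][2] = 2 + 9 = 11, A[1][2] + B[2][2] = 7 + 8 = 15) = 6 (attained at k = 0)
  C[2][0] = min over k of (A[2][0] + B[0][0] = -1 + -5 = -6, A[2][1] + B[1][0] = 10 + 6 = 16, A[2][2] + B[2][0] = 3 + -1 = 2) = -6 (attained at k = 0)
  C[2][1] = min over k of (A[2][0] + B[0][1] = -1 + -5 = -6, A[2][1] + B[1][1] = 10 + -4 = 6, A[2][2] + B[2][1] = 3 + 3 = 6) = -6 (attained at k = 0)
  C[2][2] = min over k of (A[2][0] + B[0][2] = -1 + 9 = 8, A[2][1] + B[1][2] = 10 + 9 = 19, A[2][2] + B[2][2] = 3 + 8 = 11) = 8 (attained at k = 0)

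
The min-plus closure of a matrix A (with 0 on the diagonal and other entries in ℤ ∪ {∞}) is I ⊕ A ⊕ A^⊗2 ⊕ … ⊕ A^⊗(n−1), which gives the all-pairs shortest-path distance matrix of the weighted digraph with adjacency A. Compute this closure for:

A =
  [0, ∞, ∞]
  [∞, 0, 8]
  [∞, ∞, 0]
Closure =
  [0, ∞, ∞]
  [∞, 0, 8]
  [∞, ∞, 0]

This is the Floyd-Warshall all-pairs shortest-path computation. For each intermediate vertex k = 0, 1, …, 2, update dist[i][j] ← min(dist[i][j], dist[i][k] + dist[k][j]). The final matrix gives, for each (i, j), the minimum total weight of any directed path from i to j (possibly empty when i = j).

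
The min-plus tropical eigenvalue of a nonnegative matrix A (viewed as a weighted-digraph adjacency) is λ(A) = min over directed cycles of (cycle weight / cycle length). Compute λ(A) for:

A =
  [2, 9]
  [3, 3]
λ(A) = 2

Enumerate directed cycles and compute their means (weight / length). Sample:
  cycle 0 → 0: weight = 2, length = 1, mean = 2/1 ≈ 2.000
  cycle 1 → 1: weight = 3, length = 1, mean = 3/1 ≈ 3.000
  cycle 0 → 1 → 0: weight = 12, length = 2, mean = 12/2 ≈ 6.000
  cycle 1 → 0 → 1: weight = 12, length = 2, mean = 12/2 ≈ 6.000
Minimum mean = 2.000, attained e.g. along the cycle 0 → 0 with weight 2 and length 1. So λ(A) = 2/1 = 2.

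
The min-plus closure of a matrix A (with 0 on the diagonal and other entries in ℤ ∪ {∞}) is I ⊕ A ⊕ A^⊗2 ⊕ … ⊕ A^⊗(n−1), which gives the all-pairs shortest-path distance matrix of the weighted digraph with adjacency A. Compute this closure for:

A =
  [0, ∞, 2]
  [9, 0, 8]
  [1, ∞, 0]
Closure =
  [0, ∞, 2]
  [9, 0, 8]
  [1, ∞, 0]

This is the Floyd-Warshall all-pairs shortest-path computation. For each intermediate vertex k = 0, 1, …, 2, update dist[i][j] ← min(dist[i][j], dist[i][k] + dist[k][j]). The final matrix gives, for each (i, j), the minimum total weight of any directed path from i to j (possibly empty when i = j).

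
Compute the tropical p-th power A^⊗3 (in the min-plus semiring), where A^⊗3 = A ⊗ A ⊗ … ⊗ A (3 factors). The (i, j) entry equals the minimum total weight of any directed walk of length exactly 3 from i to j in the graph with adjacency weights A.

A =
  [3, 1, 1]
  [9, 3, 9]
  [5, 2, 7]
A^⊗3 =
  [9, 6, 7]
  [15, 9, 13]
  [11, 8, 9]

Each entry (A^⊗3)_ij equals the minimum over all length-3 walks i = v_0 → v_1 → … → v_3 = j of Σ_t A[v_t][v_{t+1}]. For example, for (i, j) = (0, 2) we minimise over 9 possible intermediate vertex sequences; the minimum is 7, attained along the walk 0 → 0 → 0 → 2.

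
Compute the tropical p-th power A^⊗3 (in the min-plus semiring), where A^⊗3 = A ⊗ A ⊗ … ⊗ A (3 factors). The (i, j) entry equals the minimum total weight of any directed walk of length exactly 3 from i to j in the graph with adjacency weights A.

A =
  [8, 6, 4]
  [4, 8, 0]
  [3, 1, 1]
A^⊗3 =
  [8, 6, 5]
  [4, 2, 1]
  [4, 2, 2]

Each entry (A^⊗3)_ij equals the minimum over all length-3 walks i = v_0 → v_1 → … → v_3 = j of Σ_t A[v_t][v_{t+1}]. For example, for (i, j) = (0, 2) we minimise over 9 possible intermediate vertex sequences; the minimum is 5, attained along the walk 0 → 2 → 1 → 2.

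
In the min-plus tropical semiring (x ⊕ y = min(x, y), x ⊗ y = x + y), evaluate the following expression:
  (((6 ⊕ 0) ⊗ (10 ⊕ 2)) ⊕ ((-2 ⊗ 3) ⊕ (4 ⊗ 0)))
(((6 ⊕ 0) ⊗ (10 ⊕ 2)) ⊕ ((-2 ⊗ 3) ⊕ (4 ⊗ 0))) = 1

Expand innermost to outermost. Recall ⊕ takes the minimum of its arguments and ⊗ takes their sum. Working out the expression (((6 ⊕ 0) ⊗ (10 ⊕ 2)) ⊕ ((-2 ⊗ 3) ⊕ (4 ⊗ 0))) gives 1.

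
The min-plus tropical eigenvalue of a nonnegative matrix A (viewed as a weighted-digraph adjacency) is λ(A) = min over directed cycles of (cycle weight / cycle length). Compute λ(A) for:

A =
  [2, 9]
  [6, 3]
λ(A) = 2

Enumerate directed cycles and compute their means (weight / length). Sample:
  cycle 0 → 0: weight = 2, length = 1, mean = 2/1 ≈ 2.000
  cycle 1 → 1: weight = 3, length = 1, mean = 3/1 ≈ 3.000
  cycle 0 → 1 → 0: weight = 15, length = 2, mean = 15/2 ≈ 7.500
  cycle 1 → 0 → 1: weight = 15, length = 2, mean = 15/2 ≈ 7.500
Minimum mean = 2.000, attained e.g. along the cycle 0 → 0 with weight 2 and length 1. So λ(A) = 2/1 = 2.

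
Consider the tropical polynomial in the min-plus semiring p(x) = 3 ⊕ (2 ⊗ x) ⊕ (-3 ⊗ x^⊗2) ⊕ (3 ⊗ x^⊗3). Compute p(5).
p(5) = 3

A tropical monomial a ⊗ x^⊗i evaluates to a + i · x. Evaluating each term at x = 5:
  Term 0 contributes 3 + 0 · 5 = 3
  Term 1 contributes 2 + 1 · 5 = 7
  Term 2 contributes -3 + 2 · 5 = 7
  Term 3 contributes 3 + 3 · 5 = 18
p(5) = ⊕ of these = min[3, 7, 7, 18] = 3.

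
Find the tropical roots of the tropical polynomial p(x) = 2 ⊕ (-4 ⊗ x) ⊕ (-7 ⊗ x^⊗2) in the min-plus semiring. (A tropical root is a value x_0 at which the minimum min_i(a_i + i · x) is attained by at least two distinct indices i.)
Roots: {3, 6}

Each tropical root is a break point of the lower envelope of the lines y = a_i + i · x (there are 3 lines, with slopes 0, 1, ..., 2). Only the lines that attain the minimum somewhere contribute to roots; other lines are dominated. Here the surviving (envelope) indices are i = 2, i = 1, i = 0.
Intersections between consecutive envelope lines give the roots: for adjacent envelope indices i < j the intersection is x = (a_i − a_j) / (j − i). Reading off the sorted break points: {3, 6}.
Verification: at each break x_0, at least two indices attain the minimum of min_i(a_i + i · x_0).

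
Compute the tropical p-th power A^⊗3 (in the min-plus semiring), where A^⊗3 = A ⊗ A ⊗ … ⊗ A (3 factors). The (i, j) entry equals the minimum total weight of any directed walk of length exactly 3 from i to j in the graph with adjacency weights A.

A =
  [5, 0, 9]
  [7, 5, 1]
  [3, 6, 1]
A^⊗3 =
  [4, 7, 2]
  [5, 4, 3]
  [5, 4, 3]

Each entry (A^⊗3)_ij equals the minimum over all length-3 walks i = v_0 → v_1 → … → v_3 = j of Σ_t A[v_t][v_{t+1}]. For example, for (i, j) = (0, 2) we minimise over 9 possible intermediate vertex sequences; the minimum is 2, attained along the walk 0 → 1 → 2 → 2.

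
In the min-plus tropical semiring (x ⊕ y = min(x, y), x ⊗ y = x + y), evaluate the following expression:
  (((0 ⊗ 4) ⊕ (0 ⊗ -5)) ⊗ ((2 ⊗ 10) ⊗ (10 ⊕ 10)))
(((0 ⊗ 4) ⊕ (0 ⊗ -5)) ⊗ ((2 ⊗ 10) ⊗ (10 ⊕ 10))) = 17

Expand innermost to outermost. Recall ⊕ takes the minimum of its arguments and ⊗ takes their sum. Working out the expression (((0 ⊗ 4) ⊕ (0 ⊗ -5)) ⊗ ((2 ⊗ 10) ⊗ (10 ⊕ 10))) gives 17.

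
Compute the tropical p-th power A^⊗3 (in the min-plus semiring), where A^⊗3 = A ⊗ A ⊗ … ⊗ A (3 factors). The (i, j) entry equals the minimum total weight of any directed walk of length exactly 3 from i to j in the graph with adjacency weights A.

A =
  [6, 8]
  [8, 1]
A^⊗3 =
  [17, 10]
  [10, 3]

Each entry (A^⊗3)_ij equals the minimum over all length-3 walks i = v_0 → v_1 → … → v_3 = j of Σ_t A[v_t][v_{t+1}]. For example, for (i, j) = (0, 1) we minimise over 4 possible intermediate vertex sequences; the minimum is 10, attained along the walk 0 → 1 → 1 → 1.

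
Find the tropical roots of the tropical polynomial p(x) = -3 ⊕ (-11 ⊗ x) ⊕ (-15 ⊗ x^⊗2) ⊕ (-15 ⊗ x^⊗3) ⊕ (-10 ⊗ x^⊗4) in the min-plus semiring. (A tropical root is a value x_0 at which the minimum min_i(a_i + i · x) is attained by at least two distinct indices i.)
Roots: {-5, 0, 4, 8}

Each tropical root is a break point of the lower envelope of the lines y = a_i + i · x (there are 5 lines, with slopes 0, 1, ..., 4). Only the lines that attain the minimum somewhere contribute to roots; other lines are dominated. Here the surviving (envelope) indices are i = 4, i = 3, i = 2, i = 1, i = 0.
Intersections between consecutive envelope lines give the roots: for adjacent envelope indices i < j the intersection is x = (a_i − a_j) / (j − i). Reading off the sorted break points: {-5, 0, 4, 8}.
Verification: at each break x_0, at least two indices attain the minimum of min_i(a_i + i · x_0).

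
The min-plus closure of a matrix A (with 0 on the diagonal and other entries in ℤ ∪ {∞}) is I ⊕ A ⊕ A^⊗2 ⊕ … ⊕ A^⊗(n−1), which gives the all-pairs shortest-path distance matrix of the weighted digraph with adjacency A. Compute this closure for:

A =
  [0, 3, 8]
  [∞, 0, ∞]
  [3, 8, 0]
Closure =
  [0, 3, 8]
  [∞, 0, ∞]
  [3, 6, 0]

This is the Floyd-Warshall all-pairs shortest-path computation. For each intermediate vertex k = 0, 1, …, 2, update dist[i][j] ← min(dist[i][j], dist[i][k] + dist[k][j]). The final matrix gives, for each (i, j), the minimum total weight of any directed path from i to j (possibly empty when i = j).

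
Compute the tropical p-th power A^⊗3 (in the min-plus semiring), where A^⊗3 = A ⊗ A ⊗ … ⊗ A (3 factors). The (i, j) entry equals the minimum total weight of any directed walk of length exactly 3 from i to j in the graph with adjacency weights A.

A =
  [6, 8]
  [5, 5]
A^⊗3 =
  [18, 18]
  [15, 15]

Each entry (A^⊗3)_ij equals the minimum over all length-3 walks i = v_0 → v_1 → … → v_3 = j of Σ_t A[v_t][v_{t+1}]. For example, for (i, j) = (0, 1) we minimise over 4 possible intermediate vertex sequences; the minimum is 18, attained along the walk 0 → 1 → 1 → 1.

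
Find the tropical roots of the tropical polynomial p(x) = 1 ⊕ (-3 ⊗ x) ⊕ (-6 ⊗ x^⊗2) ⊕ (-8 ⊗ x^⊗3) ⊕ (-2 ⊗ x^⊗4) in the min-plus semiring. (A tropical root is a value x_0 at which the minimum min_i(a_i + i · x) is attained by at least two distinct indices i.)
Roots: {-6, 2, 3, 4}

Each tropical root is a break point of the lower envelope of the lines y = a_i + i · x (there are 5 lines, with slopes 0, 1, ..., 4). Only the lines that attain the minimum somewhere contribute to roots; other lines are dominated. Here the surviving (envelope) indices are i = 4, i = 3, i = 2, i = 1, i = 0.
Intersections between consecutive envelope lines give the roots: for adjacent envelope indices i < j the intersection is x = (a_i − a_j) / (j − i). Reading off the sorted break points: {-6, 2, 3, 4}.
Verification: at each break x_0, at least two indices attain the minimum of min_i(a_i + i · x_0).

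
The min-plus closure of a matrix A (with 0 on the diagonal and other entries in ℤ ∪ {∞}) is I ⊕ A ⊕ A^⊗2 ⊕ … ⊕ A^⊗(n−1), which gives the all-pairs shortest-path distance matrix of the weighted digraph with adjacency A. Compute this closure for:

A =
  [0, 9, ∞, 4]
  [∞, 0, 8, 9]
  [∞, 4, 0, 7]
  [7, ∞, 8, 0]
Closure =
  [0, 9, 12, 4]
  [16, 0, 8, 9]
  [14, 4, 0, 7]
  [7, 12, 8, 0]

This is the Floyd-Warshall all-pairs shortest-path computation. For each intermediate vertex k = 0, 1, …, 3, update dist[i][j] ← min(dist[i][j], dist[i][k] + dist[k][j]). The final matrix gives, for each (i, j), the minimum total weight of any directed path from i to j (possibly empty when i = j).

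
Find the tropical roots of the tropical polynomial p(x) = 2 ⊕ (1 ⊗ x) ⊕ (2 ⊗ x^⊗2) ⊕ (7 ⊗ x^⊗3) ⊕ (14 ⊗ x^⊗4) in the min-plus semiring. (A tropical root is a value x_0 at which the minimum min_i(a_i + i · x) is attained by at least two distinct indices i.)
Roots: {-7, -5, -1, 1}

Each tropical root is a break point of the lower envelope of the lines y = a_i + i · x (there are 5 lines, with slopes 0, 1, ..., 4). Only the lines that attain the minimum somewhere contribute to roots; other lines are dominated. Here the surviving (envelope) indices are i = 4, i = 3, i = 2, i = 1, i = 0.
Intersections between consecutive envelope lines give the roots: for adjacent envelope indices i < j the intersection is x = (a_i − a_j) / (j − i). Reading off the sorted break points: {-7, -5, -1, 1}.
Verification: at each break x_0, at least two indices attain the minimum of min_i(a_i + i · x_0).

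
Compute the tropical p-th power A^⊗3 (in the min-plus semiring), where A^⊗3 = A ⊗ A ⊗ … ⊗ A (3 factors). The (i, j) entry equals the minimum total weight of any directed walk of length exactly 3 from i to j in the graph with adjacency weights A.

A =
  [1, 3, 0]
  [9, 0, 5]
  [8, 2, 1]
A^⊗3 =
  [3, 2, 2]
  [9, 0, 5]
  [10, 2, 3]

Each entry (A^⊗3)_ij equals the minimum over all length-3 walks i = v_0 → v_1 → … → v_3 = j of Σ_t A[v_t][v_{t+1}]. For example, for (i, j) = (0, 2) we minimise over 9 possible intermediate vertex sequences; the minimum is 2, attained along the walk 0 → 0 → 0 → 2.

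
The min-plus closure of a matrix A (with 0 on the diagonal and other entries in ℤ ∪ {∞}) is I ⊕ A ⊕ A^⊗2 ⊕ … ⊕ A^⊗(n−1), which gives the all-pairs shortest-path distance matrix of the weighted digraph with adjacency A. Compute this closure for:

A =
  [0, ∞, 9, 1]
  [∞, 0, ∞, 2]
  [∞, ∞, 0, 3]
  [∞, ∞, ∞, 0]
Closure =
  [0, ∞, 9, 1]
  [∞, 0, ∞, 2]
  [∞, ∞, 0, 3]
  [∞, ∞, ∞, 0]

This is the Floyd-Warshall all-pairs shortest-path computation. For each intermediate vertex k = 0, 1, …, 3, update dist[i][j] ← min(dist[i][j], dist[i][k] + dist[k][j]). The final matrix gives, for each (i, j), the minimum total weight of any directed path from i to j (possibly empty when i = j).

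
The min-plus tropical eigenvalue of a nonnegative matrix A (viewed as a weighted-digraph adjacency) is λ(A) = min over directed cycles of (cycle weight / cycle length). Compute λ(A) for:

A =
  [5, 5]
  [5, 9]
λ(A) = 5

Enumerate directed cycles and compute their means (weight / length). Sample:
  cycle 0 → 0: weight = 5, length = 1, mean = 5/1 ≈ 5.000
  cycle 1 → 1: weight = 9, length = 1, mean = 9/1 ≈ 9.000
  cycle 0 → 1 → 0: weight = 10, length = 2, mean = 10/2 ≈ 5.000
  cycle 1 → 0 → 1: weight = 10, length = 2, mean = 10/2 ≈ 5.000
Minimum mean = 5.000, attained e.g. along the cycle 0 → 0 with weight 5 and length 1. So λ(A) = 5/1 = 5.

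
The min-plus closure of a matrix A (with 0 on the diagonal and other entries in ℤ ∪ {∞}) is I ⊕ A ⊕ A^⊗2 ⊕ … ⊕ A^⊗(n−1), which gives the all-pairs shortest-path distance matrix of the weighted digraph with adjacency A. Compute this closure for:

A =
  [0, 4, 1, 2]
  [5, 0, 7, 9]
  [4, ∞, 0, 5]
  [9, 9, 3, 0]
Closure =
  [0, 4, 1, 2]
  [5, 0, 6, 7]
  [4, 8, 0, 5]
  [7, 9, 3, 0]

This is the Floyd-Warshall all-pairs shortest-path computation. For each intermediate vertex k = 0, 1, …, 3, update dist[i][j] ← min(dist[i][j], dist[i][k] + dist[k][j]). The final matrix gives, for each (i, j), the minimum total weight of any directed path from i to j (possibly empty when i = j).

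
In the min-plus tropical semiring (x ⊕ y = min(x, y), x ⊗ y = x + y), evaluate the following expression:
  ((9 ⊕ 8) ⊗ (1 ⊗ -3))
((9 ⊕ 8) ⊗ (1 ⊗ -3)) = 6

Expand innermost to outermost. Recall ⊕ takes the minimum of its arguments and ⊗ takes their sum. Working out the expression ((9 ⊕ 8) ⊗ (1 ⊗ -3)) gives 6.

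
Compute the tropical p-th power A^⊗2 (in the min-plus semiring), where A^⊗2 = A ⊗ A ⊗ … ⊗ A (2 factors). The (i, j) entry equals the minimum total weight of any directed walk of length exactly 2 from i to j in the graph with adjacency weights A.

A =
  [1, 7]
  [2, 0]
A^⊗2 =
  [2, 7]
  [2, 0]

Each entry (A^⊗2)_ij equals the minimum over all length-2 walks i = v_0 → v_1 → … → v_2 = j of Σ_t A[v_t][v_{t+1}]. For example, for (i, j) = (0, 1) we minimise over 2 possible intermediate vertex sequences; the minimum is 7, attained along the walk 0 → 1 → 1.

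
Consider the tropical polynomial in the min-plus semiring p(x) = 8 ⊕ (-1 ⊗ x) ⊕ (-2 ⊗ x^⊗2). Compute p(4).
p(4) = 3

A tropical monomial a ⊗ x^⊗i evaluates to a + i · x. Evaluating each term at x = 4:
  Term 0 contributes 8 + 0 · 4 = 8
  Term 1 contributes -1 + 1 · 4 = 3
  Term 2 contributes -2 + 2 · 4 = 6
p(4) = ⊕ of these = min[8, 3, 6] = 3.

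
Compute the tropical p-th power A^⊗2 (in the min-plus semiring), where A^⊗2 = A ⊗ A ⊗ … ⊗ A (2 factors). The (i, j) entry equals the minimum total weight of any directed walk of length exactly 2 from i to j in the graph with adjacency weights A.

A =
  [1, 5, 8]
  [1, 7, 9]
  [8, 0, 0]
A^⊗2 =
  [2, 6, 8]
  [2, 6, 9]
  [1, 0, 0]

Each entry (A^⊗2)_ij equals the minimum over all length-2 walks i = v_0 → v_1 → … → v_2 = j of Σ_t A[v_t][v_{t+1}]. For example, for (i, j) = (0, 2) we minimise over 3 possible intermediate vertex sequences; the minimum is 8, attained along the walk 0 → 2 → 2.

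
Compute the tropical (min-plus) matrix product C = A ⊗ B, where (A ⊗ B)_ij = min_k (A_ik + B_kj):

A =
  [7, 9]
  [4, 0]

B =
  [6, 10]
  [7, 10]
A ⊗ B =
  [13, 17]
  [7, 10]

Apply the min-plus product entry-by-entry:
  C[0][0] = min over k of (A[0][0] + B[0][0] = 7 + 6 = 13, A[0][1] + B[1][0] = 9 + 7 = 16) = 13 (attained at k = 0)
  C[0][1] = min over k of (A[0][0] + B[0][1] = 7 + 10 = 17, A[0][1] + B[1][1] = 9 + 10 = 19) = 17 (attained at k = 0)
  C[1][0] = min over k of (A[1][0] + B[0][0] = 4 + 6 = 10, A[1][1] + B[1][0] = 0 + 7 = 7) = 7 (attained at k = 1)
  C[1][1] = min over k of (A[1][0] + B[0][1] = 4 + 10 = 14, A[1][1] + B[1][1] = 0 + 10 = 10) = 10 (attained at k = 1)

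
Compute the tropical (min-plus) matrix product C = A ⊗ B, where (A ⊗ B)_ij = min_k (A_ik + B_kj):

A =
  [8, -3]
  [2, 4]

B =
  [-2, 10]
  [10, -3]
A ⊗ B =
  [6, -6]
  [0, 1]

Apply the min-plus product entry-by-entry:
  C[0][0] = min over k of (A[0][0] + B[0][0] = 8 + -2 = 6, A[0][1] + B[1][0] = -3 + 10 = 7) = 6 (attained at k = 0)
  C[0][1] = min over k of (A[0][0] + B[0][1] = 8 + 10 = 18, A[0][1] + B[1][1] = -3 + -3 = -6) = -6 (attained at k = 1)
  C[1][0] = min over k of (A[1][0] + B[0][0] = 2 + -2 = 0, A[1][1] + B[1][0] = 4 + 10 = 14) = 0 (attained at k = 0)
  C[1][1] = min over k of (A[1][0] + B[0][1] = 2 + 10 = 12, A[1][1] + B[1][1] = 4 + -3 = 1) = 1 (attained at k = 1)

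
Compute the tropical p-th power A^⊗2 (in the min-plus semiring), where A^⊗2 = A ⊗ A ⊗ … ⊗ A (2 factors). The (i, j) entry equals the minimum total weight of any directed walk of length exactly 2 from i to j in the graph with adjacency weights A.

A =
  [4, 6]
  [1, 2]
A^⊗2 =
  [7, 8]
  [3, 4]

Each entry (A^⊗2)_ij equals the minimum over all length-2 walks i = v_0 → v_1 → … → v_2 = j of Σ_t A[v_t][v_{t+1}]. For example, for (i, j) = (0, 1) we minimise over 2 possible intermediate vertex sequences; the minimum is 8, attained along the walk 0 → 1 → 1.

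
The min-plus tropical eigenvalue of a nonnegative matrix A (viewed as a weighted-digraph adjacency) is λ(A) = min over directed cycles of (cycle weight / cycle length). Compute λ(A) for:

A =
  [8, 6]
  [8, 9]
λ(A) = 7

Enumerate directed cycles and compute their means (weight / length). Sample:
  cycle 0 → 0: weight = 8, length = 1, mean = 8/1 ≈ 8.000
  cycle 1 → 1: weight = 9, length = 1, mean = 9/1 ≈ 9.000
  cycle 0 → 1 → 0: weight = 14, length = 2, mean = 14/2 ≈ 7.000
  cycle 1 → 0 → 1: weight = 14, length = 2, mean = 14/2 ≈ 7.000
Minimum mean = 7.000, attained e.g. along the cycle 0 → 1 → 0 with weight 14 and length 2. So λ(A) = 14/2 = 7.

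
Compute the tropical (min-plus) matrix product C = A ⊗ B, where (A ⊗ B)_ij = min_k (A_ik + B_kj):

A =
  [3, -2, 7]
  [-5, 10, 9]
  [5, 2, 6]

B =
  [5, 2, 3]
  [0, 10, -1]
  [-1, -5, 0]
A ⊗ B =
  [-2, 2, -3]
  [0, -3, -2]
  [2, 1, 1]

Apply the min-plus product entry-by-entry:
  C[0][0] = min over k of (A[0][0] + B[0][0] = 3 + 5 = 8, A[0][1] + B[1][0] = -2 + 0 = -2, A[0][2] + B[2][0] = 7 + -1 = 6) = -2 (attained at k = 1)
  C[0][1] = min over k of (A[0][0] + B[0][1] = 3 + 2 = 5, A[0][1] + B[1][1] = -2 + 10 = 8, A[0][2] + B[2][1] = 7 + -5 = 2) = 2 (attained at k = 2)
  C[0][2] = min over k of (A[0][0] + B[0][2] = 3 + 3 = 6, A[0][1] + B[1][2] = -2 + -1 = -3, A[0][2] + B[2][2] = 7 + 0 = 7) = -3 (attained at k = 1)
  C[1][0] = min over k of (A[1][0] + B[0][0] = -5 + 5 = 0, A[1][1] + B[1][0] = 10 + 0 = 10, A[1][2] + B[2][0] = 9 + -1 = 8) = 0 (attained at k = 0)
  C[1][1] = min over k of (A[1][0] + B[0][1] = -5 + 2 = -3, A[1][1] + B[1][1] = 10 + 10 = 20, A[1][2] + B[2][1] = 9 + -5 = 4) = -3 (attained at k = 0)
  C[1][2] = min over k of (A[1][0] + B[0][2] = -5 + 3 = -2, A[1][1] + B[1][2] = 10 + -1 = 9, A[1][2] + B[2][2] = 9 + 0 = 9) = -2 (attained at k = 0)
  C[2][0] = min over k of (A[2][0] + B[0][0] = 5 + 5 = 10, A[2][1] + B[1][0] = 2 + 0 = 2, A[2][2] + B[2][0] = 6 + -1 = 5) = 2 (attained at k = 1)
  C[2][1] = min over k of (A[2][0] + B[0][1] = 5 + 2 = 7, A[2][1] + B[1][1] = 2 + 10 = 12, A[2][2] + B[2][1] = 6 + -5 = 1) = 1 (attained at k = 2)
  C[2][2] = min over k of (A[2][0] + B[0][2] = 5 + 3 = 8, A[2][1] + B[1][2] = 2 + -1 = 1, A[2][2] + B[2][2] = 6 + 0 = 6) = 1 (attained at k = 1)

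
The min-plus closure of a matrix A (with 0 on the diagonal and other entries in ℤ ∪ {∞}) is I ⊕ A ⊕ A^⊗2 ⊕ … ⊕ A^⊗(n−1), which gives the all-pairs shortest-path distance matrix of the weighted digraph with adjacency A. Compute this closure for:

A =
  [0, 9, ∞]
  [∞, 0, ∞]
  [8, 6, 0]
Closure =
  [0, 9, ∞]
  [∞, 0, ∞]
  [8, 6, 0]

This is the Floyd-Warshall all-pairs shortest-path computation. For each intermediate vertex k = 0, 1, …, 2, update dist[i][j] ← min(dist[i][j], dist[i][k] + dist[k][j]). The final matrix gives, for each (i, j), the minimum total weight of any directed path from i to j (possibly empty when i = j).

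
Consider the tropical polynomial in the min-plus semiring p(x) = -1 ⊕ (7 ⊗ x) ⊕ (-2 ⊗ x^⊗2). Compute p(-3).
p(-3) = -8

A tropical monomial a ⊗ x^⊗i evaluates to a + i · x. Evaluating each term at x = -3:
  Term 0 contributes -1 + 0 · -3 = -1
  Term 1 contributes 7 + 1 · -3 = 4
  Term 2 contributes -2 + 2 · -3 = -8
p(-3) = ⊕ of these = min[-1, 4, -8] = -8.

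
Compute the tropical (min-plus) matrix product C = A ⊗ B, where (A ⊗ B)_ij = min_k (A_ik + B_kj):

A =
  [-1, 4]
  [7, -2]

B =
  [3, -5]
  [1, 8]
A ⊗ B =
  [2, -6]
  [-1, 2]

Apply the min-plus product entry-by-entry:
  C[0][0] = min over k of (A[0][0] + B[0][0] = -1 + 3 = 2, A[0][1] + B[1][0] = 4 + 1 = 5) = 2 (attained at k = 0)
  C[0][1] = min over k of (A[0][0] + B[0][1] = -1 + -5 = -6, A[0][1] + B[1][1] = 4 + 8 = 12) = -6 (attained at k = 0)
  C[1][0] = min over k of (A[1][0] + B[0][0] = 7 + 3 = 10, A[1][1] + B[1][0] = -2 + 1 = -1) = -1 (attained at k = 1)
  C[1][1] = min over k of (A[1][0] + B[0][1] = 7 + -5 = 2, A[1][1] + B[1][1] = -2 + 8 = 6) = 2 (attained at k = 0)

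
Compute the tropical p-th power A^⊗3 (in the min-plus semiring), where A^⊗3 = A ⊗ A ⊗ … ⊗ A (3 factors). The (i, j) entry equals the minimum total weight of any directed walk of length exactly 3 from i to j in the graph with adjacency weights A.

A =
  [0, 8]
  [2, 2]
A^⊗3 =
  [0, 8]
  [2, 6]

Each entry (A^⊗3)_ij equals the minimum over all length-3 walks i = v_0 → v_1 → … → v_3 = j of Σ_t A[v_t][v_{t+1}]. For example, for (i, j) = (0, 1) we minimise over 4 possible intermediate vertex sequences; the minimum is 8, attained along the walk 0 → 0 → 0 → 1.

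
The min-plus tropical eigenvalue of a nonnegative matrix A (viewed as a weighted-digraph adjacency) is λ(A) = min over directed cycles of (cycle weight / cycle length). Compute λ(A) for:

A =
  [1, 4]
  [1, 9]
λ(A) = 1

Enumerate directed cycles and compute their means (weight / length). Sample:
  cycle 0 → 0: weight = 1, length = 1, mean = 1/1 ≈ 1.000
  cycle 1 → 1: weight = 9, length = 1, mean = 9/1 ≈ 9.000
  cycle 0 → 1 → 0: weight = 5, length = 2, mean = 5/2 ≈ 2.500
  cycle 1 → 0 → 1: weight = 5, length = 2, mean = 5/2 ≈ 2.500
Minimum mean = 1.000, attained e.g. along the cycle 0 → 0 with weight 1 and length 1. So λ(A) = 1/1 = 1.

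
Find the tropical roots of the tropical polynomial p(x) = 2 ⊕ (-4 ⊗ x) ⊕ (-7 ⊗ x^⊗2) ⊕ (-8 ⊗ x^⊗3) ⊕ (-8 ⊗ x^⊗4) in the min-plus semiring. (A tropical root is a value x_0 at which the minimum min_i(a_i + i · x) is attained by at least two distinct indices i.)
Roots: {0, 1, 3, 6}

Each tropical root is a break point of the lower envelope of the lines y = a_i + i · x (there are 5 lines, with slopes 0, 1, ..., 4). Only the lines that attain the minimum somewhere contribute to roots; other lines are dominated. Here the surviving (envelope) indices are i = 4, i = 3, i = 2, i = 1, i = 0.
Intersections between consecutive envelope lines give the roots: for adjacent envelope indices i < j the intersection is x = (a_i − a_j) / (j − i). Reading off the sorted break points: {0, 1, 3, 6}.
Verification: at each break x_0, at least two indices attain the minimum of min_i(a_i + i · x_0).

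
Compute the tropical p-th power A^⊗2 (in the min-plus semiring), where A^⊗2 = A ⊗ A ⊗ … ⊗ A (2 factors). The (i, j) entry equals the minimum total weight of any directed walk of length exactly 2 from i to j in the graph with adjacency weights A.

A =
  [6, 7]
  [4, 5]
A^⊗2 =
  [11, 12]
  [9, 10]

Each entry (A^⊗2)_ij equals the minimum over all length-2 walks i = v_0 → v_1 → … → v_2 = j of Σ_t A[v_t][v_{t+1}]. For example, for (i, j) = (0, 1) we minimise over 2 possible intermediate vertex sequences; the minimum is 12, attained along the walk 0 → 1 → 1.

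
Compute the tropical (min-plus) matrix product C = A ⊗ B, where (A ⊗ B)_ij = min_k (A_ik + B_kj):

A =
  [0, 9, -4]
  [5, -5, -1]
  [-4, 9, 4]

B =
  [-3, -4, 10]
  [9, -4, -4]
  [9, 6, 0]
A ⊗ B =
  [-3, -4, -4]
  [2, -9, -9]
  [-7, -8, 4]

Apply the min-plus product entry-by-entry:
  C[0][0] = min over k of (A[0][0] + B[0][0] = 0 + -3 = -3, A[0][1] + B[1][0] = 9 + 9 = 18, A[0][2] + B[2][0] = -4 + 9 = 5) = -3 (attained at k = 0)
  C[0][1] = min over k of (A[0][0] + B[0][1] = 0 + -4 = -4, A[0][1] + B[1][1] = 9 + -4 = 5, A[0][2] + B[2][1] = -4 + 6 = 2) = -4 (attained at k = 0)
  C[0][2] = min over k of (A[0][0] + B[0][2] = 0 + 10 = 10, A[0][1] + B[1][2] = 9 + -4 = 5, A[0][2] + B[2][2] = -4 + 0 = -4) = -4 (attained at k = 2)
  C[1][0] = min over k of (A[1][0] + B[0][0] = 5 + -3 = 2, A[1][1] + B[1][0] = -5 + 9 = 4, A[1][2] + B[2][0] = -1 + 9 = 8) = 2 (attained at k = 0)
  C[1][1] = min over k of (A[1][0] + B[0][1] = 5 + -4 = 1, A[1][1] + B[1][1] = -5 + -4 = -9, A[1][2] + B[2][1] = -1 + 6 = 5) = -9 (attained at k = 1)
  C[1][2] = min over k of (A[1][0] + B[0][2] = 5 + 10 = 15, A[1][1] + B[1][2] = -5 + -4 = -9, A[1][2] + B[2][2] = -1 + 0 = -1) = -9 (attained at k = 1)
  C[2][0] = min over k of (A[2][0] + B[0][0] = -4 + -3 = -7, A[2][1] + B[1][0] = 9 + 9 = 18, A[2][2] + B[2][0] = 4 + 9 = 13) = -7 (attained at k = 0)
  C[2][1] = min over k of (A[2][0] + B[0][1] = -4 + -4 = -8, A[2][1] + B[1][1] = 9 + -4 = 5, A[2][2] + B[2][1] = 4 + 6 = 10) = -8 (attained at k = 0)
  C[2][2] = min over k of (A[2][0] + B[0][2] = -4 + 10 = 6, A[2][1] + B[1][2] = 9 + -4 = 5, A[2][2] + B[2][2] = 4 + 0 = 4) = 4 (attained at k = 2)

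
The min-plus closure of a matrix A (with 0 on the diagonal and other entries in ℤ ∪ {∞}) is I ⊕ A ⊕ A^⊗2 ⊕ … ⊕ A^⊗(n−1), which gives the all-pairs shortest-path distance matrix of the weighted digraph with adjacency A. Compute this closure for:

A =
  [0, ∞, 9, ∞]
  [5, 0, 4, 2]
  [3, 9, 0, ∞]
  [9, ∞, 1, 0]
Closure =
  [0, 18, 9, 20]
  [5, 0, 3, 2]
  [3, 9, 0, 11]
  [4, 10, 1, 0]

This is the Floyd-Warshall all-pairs shortest-path computation. For each intermediate vertex k = 0, 1, …, 3, update dist[i][j] ← min(dist[i][j], dist[i][k] + dist[k][j]). The final matrix gives, for each (i, j), the minimum total weight of any directed path from i to j (possibly empty when i = j).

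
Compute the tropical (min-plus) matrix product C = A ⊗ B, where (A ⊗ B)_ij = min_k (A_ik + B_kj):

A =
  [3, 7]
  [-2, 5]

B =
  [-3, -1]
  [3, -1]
A ⊗ B =
  [0, 2]
  [-5, -3]

Apply the min-plus product entry-by-entry:
  C[0][0] = min over k of (A[0][0] + B[0][0] = 3 + -3 = 0, A[0][1] + B[1][0] = 7 + 3 = 10) = 0 (attained at k = 0)
  C[0][1] = min over k of (A[0][0] + B[0][1] = 3 + -1 = 2, A[0][1] + B[1][1] = 7 + -1 = 6) = 2 (attained at k = 0)
  C[1][0] = min over k of (A[1][0] + B[0][0] = -2 + -3 = -5, A[1][1] + B[1][0] = 5 + 3 = 8) = -5 (attained at k = 0)
  C[1][1] = min over k of (A[1][0] + B[0][1] = -2 + -1 = -3, A[1][1] + B[1][1] = 5 + -1 = 4) = -3 (attained at k = 0)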